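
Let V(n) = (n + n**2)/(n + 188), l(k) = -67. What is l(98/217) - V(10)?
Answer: -608/9 ≈ -67.556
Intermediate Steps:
V(n) = (n + n**2)/(188 + n)
l(98/217) - V(10) = -67 - 10*(1 + 10)/(188 + 10) = -67 - 10*11/198 = -67 - 1*5/9 = -67 - 5/9 = -608/9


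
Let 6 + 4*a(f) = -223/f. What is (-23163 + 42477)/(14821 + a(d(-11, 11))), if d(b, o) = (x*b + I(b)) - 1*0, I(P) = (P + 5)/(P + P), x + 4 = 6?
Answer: 18464184/14169895 ≈ 1.3031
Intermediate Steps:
x = 2 (x = -4 + 6 = 2)
I(P) = (5 + P)/(2*P) (I(P) = (5 + P)/((2*P)) = (5 + P)*(1/(2*P)) = (5 + P)/(2*P))
d(b, o) = 2*b + (5 + b)/(2*b) (d(b, o) = (2*b + (5 + b)/(2*b)) - 1*0 = (2*b + (5 + b)/(2*b)) + 0 = 2*b + (5 + b)/(2*b))
a(f) = -3/2 - 223/(4*f) (a(f) = -3/2 + (-223/f)/4 = -3/2 - 223/(4*f))
(-23163 + 42477)/(14821 + a(d(-11, 11))) = (-23163 + 42477)/(14821 + (-223 - 3*(5 - 11 + 4*(-11)²)/(-11))/(4*(((½)*(5 - 11 + 4*(-11)²)/(-11))))) = 19314/(14821 + (-223 - 3*(-1)*(5 - 11 + 4*121)/11)/(4*(((½)*(-1/11)*(5 - 11 + 4*121))))) = 19314/(14821 + (-223 - 3*(-1)*(5 - 11 + 484)/11)/(4*(((½)*(-1/11)*(5 - 11 + 484))))) = 19314/(14821 + (-223 - 3*(-1)*478/11)/(4*(((½)*(-1/11)*478)))) = 19314/(14821 + (-223 - 6*(-239/11))/(4*(-239/11))) = 19314/(14821 + (¼)*(-11/239)*(-223 + 1434/11)) = 19314/(14821 + (¼)*(-11/239)*(-1019/11)) = 19314/(14821 + 1019/956) = 19314/(14169895/956) = 19314*(956/14169895) = 18464184/14169895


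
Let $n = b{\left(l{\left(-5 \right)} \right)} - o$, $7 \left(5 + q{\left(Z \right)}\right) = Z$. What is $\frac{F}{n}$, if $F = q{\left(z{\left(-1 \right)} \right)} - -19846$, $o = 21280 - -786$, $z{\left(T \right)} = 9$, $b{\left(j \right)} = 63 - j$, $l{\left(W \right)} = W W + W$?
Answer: $- \frac{138896}{154161} \approx -0.90098$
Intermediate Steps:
$l{\left(W \right)} = W + W^{2}$ ($l{\left(W \right)} = W^{2} + W = W + W^{2}$)
$o = 22066$ ($o = 21280 + 786 = 22066$)
$q{\left(Z \right)} = -5 + \frac{Z}{7}$
$F = \frac{138896}{7}$ ($F = \left(-5 + \frac{1}{7} \cdot 9\right) - -19846 = \left(-5 + \frac{9}{7}\right) + 19846 = - \frac{26}{7} + 19846 = \frac{138896}{7} \approx 19842.0$)
$n = -22023$ ($n = \left(63 - - 5 \left(1 - 5\right)\right) - 22066 = \left(63 - \left(-5\right) \left(-4\right)\right) - 22066 = \left(63 - 20\right) - 22066 = 43 - 22066 = -22023$)
$\frac{F}{n} = \frac{138896}{7 \left(-22023\right)} = \frac{138896}{7} \left(- \frac{1}{22023}\right) = - \frac{138896}{154161}$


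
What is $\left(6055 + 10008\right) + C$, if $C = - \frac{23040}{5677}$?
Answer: $\frac{91166611}{5677} \approx 16059.0$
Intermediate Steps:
$C = - \frac{23040}{5677}$ ($C = \left(-23040\right) \frac{1}{5677} = - \frac{23040}{5677} \approx -4.0585$)
$\left(6055 + 10008\right) + C = \left(6055 + 10008\right) - \frac{23040}{5677} = 16063 - \frac{23040}{5677} = \frac{91166611}{5677}$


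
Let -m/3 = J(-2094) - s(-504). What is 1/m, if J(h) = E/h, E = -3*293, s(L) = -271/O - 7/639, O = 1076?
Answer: -79986612/163792775 ≈ -0.48834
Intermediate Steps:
s(L) = -180701/687564 (s(L) = -271/1076 - 7/639 = -180701/687564)
E = -879
J(h) = -879/h
m = -163792775/79986612 (m = -3*(-879/(-2094) - 1*(-180701/687564)) = -3*(-879*(-1/2094) + 180701/687564) = -3*(293/698 + 180701/687564) = -3*163792775/239959836 = -163792775/79986612 ≈ -2.0478)
1/m = 1/(-163792775/79986612) = -79986612/163792775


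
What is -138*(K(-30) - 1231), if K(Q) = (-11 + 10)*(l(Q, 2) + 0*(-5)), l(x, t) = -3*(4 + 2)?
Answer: 167394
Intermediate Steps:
l(x, t) = -18 (l(x, t) = -3*6 = -18)
K(Q) = 18 (K(Q) = (-11 + 10)*(-18 + 0*(-5)) = -(-18 + 0) = -1*(-18) = 18)
-138*(K(-30) - 1231) = -138*(18 - 1231) = -138*(-1213) = 167394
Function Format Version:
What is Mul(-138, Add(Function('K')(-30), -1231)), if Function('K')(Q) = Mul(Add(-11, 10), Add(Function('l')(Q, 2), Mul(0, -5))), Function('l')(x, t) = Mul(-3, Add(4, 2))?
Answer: 167394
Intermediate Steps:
Function('l')(x, t) = -18 (Function('l')(x, t) = Mul(-3, 6) = -18)
Function('K')(Q) = 18 (Function('K')(Q) = Mul(Add(-11, 10), Add(-18, Mul(0, -5))) = Mul(-1, Add(-18, 0)) = Mul(-1, -18) = 18)
Mul(-138, Add(Function('K')(-30), -1231)) = Mul(-138, Add(18, -1231)) = Mul(-138, -1213) = 167394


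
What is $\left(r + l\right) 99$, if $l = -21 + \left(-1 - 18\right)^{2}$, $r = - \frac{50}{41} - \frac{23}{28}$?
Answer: $\frac{38409723}{1148} \approx 33458.0$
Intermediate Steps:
$r = - \frac{2343}{1148}$ ($r = \left(-50\right) \frac{1}{41} - \frac{23}{28} = - \frac{50}{41} - \frac{23}{28} = - \frac{2343}{1148} \approx -2.0409$)
$l = 340$ ($l = -21 + \left(-1 - 18\right)^{2} = -21 + \left(-19\right)^{2} = -21 + 361 = 340$)
$\left(r + l\right) 99 = \left(- \frac{2343}{1148} + 340\right) 99 = \frac{387977}{1148} \cdot 99 = \frac{38409723}{1148}$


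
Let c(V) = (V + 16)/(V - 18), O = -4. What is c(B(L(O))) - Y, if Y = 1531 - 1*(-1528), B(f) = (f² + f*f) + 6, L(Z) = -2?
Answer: -6133/2 ≈ -3066.5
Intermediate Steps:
B(f) = 6 + 2*f² (B(f) = (f² + f²) + 6 = 2*f² + 6 = 6 + 2*f²)
Y = 3059 (Y = 1531 + 1528 = 3059)
c(V) = (16 + V)/(-18 + V)
c(B(L(O))) - Y = (16 + (6 + 2*(-2)²))/(-18 + (6 + 2*(-2)²)) - 1*3059 = (16 + (6 + 2*4))/(-18 + (6 + 2*4)) - 3059 = (16 + (6 + 8))/(-18 + (6 + 8)) - 3059 = (16 + 14)/(-18 + 14) - 3059 = 30/(-4) - 3059 = -¼*30 - 3059 = -15/2 - 3059 = -6133/2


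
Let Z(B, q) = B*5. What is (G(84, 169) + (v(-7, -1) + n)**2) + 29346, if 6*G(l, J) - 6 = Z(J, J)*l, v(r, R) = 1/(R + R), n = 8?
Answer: 164933/4 ≈ 41233.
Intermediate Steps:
v(r, R) = 1/(2*R)
Z(B, q) = 5*B
G(l, J) = 1 + 5*J*l/6 (G(l, J) = 1 + ((5*J)*l)/6 = 1 + (5*J*l)/6 = 1 + 5*J*l/6)
(G(84, 169) + (v(-7, -1) + n)**2) + 29346 = ((1 + (5/6)*169*84) + ((1/2)/(-1) + 8)**2) + 29346 = ((1 + 11830) + ((1/2)*(-1) + 8)**2) + 29346 = (11831 + (-1/2 + 8)**2) + 29346 = (11831 + (15/2)**2) + 29346 = (11831 + 225/4) + 29346 = 47549/4 + 29346 = 164933/4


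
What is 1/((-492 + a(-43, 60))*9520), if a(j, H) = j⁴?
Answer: 1/32542301680 ≈ 3.0729e-11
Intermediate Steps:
1/((-492 + a(-43, 60))*9520) = 1/(-492 + (-43)⁴*9520) = (1/9520)/(-492 + 3418801) = (1/9520)/3418309 = (1/3418309)*(1/9520) = 1/32542301680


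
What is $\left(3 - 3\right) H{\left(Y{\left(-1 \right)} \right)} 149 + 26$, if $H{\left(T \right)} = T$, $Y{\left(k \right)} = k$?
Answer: $26$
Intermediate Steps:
$\left(3 - 3\right) H{\left(Y{\left(-1 \right)} \right)} 149 + 26 = \left(3 - 3\right) \left(-1\right) 149 + 26 = 0 \left(-1\right) 149 + 26 = 0 \cdot 149 + 26 = 0 + 26 = 26$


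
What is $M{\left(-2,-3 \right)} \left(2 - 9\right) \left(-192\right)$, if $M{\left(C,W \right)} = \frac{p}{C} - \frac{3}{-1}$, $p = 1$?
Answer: $3360$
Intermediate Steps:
$M{\left(C,W \right)} = 3 + \frac{1}{C}$ ($M{\left(C,W \right)} = 1 \frac{1}{C} - \frac{3}{-1} = \frac{1}{C} - -3 = \frac{1}{C} + 3 = 3 + \frac{1}{C}$)
$M{\left(-2,-3 \right)} \left(2 - 9\right) \left(-192\right) = \left(3 + \frac{1}{-2}\right) \left(2 - 9\right) \left(-192\right) = \left(3 - \frac{1}{2}\right) \left(-7\right) \left(-192\right) = \frac{5}{2} \left(-7\right) \left(-192\right) = \left(- \frac{35}{2}\right) \left(-192\right) = 3360$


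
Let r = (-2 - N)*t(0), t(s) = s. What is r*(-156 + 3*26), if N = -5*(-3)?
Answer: 0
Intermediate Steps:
N = 15
r = 0 (r = (-2 - 1*15)*0 = (-2 - 15)*0 = -17*0 = 0)
r*(-156 + 3*26) = 0*(-156 + 3*26) = 0*(-156 + 78) = 0*(-78) = 0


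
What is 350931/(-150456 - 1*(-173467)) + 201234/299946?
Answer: 18315157550/1150342901 ≈ 15.921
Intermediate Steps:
350931/(-150456 - 1*(-173467)) + 201234/299946 = 350931/(-150456 + 173467) + 201234*(1/299946) = 350931/23011 + 33539/49991 = 18315157550/1150342901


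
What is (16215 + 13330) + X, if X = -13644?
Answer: 15901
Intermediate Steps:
(16215 + 13330) + X = (16215 + 13330) - 13644 = 29545 - 13644 = 15901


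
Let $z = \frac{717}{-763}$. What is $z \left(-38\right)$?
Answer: $\frac{27246}{763} \approx 35.709$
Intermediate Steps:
$z = - \frac{717}{763}$ ($z = 717 \left(- \frac{1}{763}\right) = - \frac{717}{763} \approx -0.93971$)
$z \left(-38\right) = \left(- \frac{717}{763}\right) \left(-38\right) = \frac{27246}{763}$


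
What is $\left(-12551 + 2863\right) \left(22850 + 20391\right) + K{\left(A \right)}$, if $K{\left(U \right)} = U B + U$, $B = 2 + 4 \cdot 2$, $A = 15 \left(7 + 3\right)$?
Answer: $-418917158$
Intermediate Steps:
$A = 150$ ($A = 15 \cdot 10 = 150$)
$B = 10$ ($B = 2 + 8 = 10$)
$K{\left(U \right)} = 11 U$ ($K{\left(U \right)} = U 10 + U = 10 U + U = 11 U$)
$\left(-12551 + 2863\right) \left(22850 + 20391\right) + K{\left(A \right)} = \left(-12551 + 2863\right) \left(22850 + 20391\right) + 11 \cdot 150 = \left(-9688\right) 43241 + 1650 = -418918808 + 1650 = -418917158$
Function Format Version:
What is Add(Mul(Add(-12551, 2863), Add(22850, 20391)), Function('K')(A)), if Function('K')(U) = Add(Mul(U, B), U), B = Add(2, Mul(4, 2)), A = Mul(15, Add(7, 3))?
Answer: -418917158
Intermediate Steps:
A = 150 (A = Mul(15, 10) = 150)
B = 10 (B = Add(2, 8) = 10)
Function('K')(U) = Mul(11, U) (Function('K')(U) = Add(Mul(U, 10), U) = Add(Mul(10, U), U) = Mul(11, U))
Add(Mul(Add(-12551, 2863), Add(22850, 20391)), Function('K')(A)) = Add(Mul(Add(-12551, 2863), Add(22850, 20391)), Mul(11, 150)) = Add(Mul(-9688, 43241), 1650) = Add(-418918808, 1650) = -418917158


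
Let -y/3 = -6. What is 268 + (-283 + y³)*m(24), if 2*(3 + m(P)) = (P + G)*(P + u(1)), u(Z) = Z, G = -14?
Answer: 677246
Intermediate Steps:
y = 18 (y = -3*(-6) = 18)
m(P) = -3 + (1 + P)*(-14 + P)/2 (m(P) = -3 + ((P - 14)*(P + 1))/2 = -3 + ((-14 + P)*(1 + P))/2 = -3 + ((1 + P)*(-14 + P))/2 = -3 + (1 + P)*(-14 + P)/2)
268 + (-283 + y³)*m(24) = 268 + (-283 + 18³)*(-10 + (½)*24² - 13/2*24) = 268 + (-283 + 5832)*(-10 + (½)*576 - 156) = 268 + 5549*(-10 + 288 - 156) = 268 + 5549*122 = 268 + 676978 = 677246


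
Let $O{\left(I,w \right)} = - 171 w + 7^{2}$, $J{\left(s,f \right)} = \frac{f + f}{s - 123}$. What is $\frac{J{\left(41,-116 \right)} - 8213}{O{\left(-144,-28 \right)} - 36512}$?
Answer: $\frac{336617}{1298675} \approx 0.2592$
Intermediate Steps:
$J{\left(s,f \right)} = \frac{2 f}{-123 + s}$
$O{\left(I,w \right)} = 49 - 171 w$ ($O{\left(I,w \right)} = - 171 w + 49 = 49 - 171 w$)
$\frac{J{\left(41,-116 \right)} - 8213}{O{\left(-144,-28 \right)} - 36512} = \frac{2 \left(-116\right) \frac{1}{-123 + 41} - 8213}{\left(49 - -4788\right) - 36512} = \frac{2 \left(-116\right) \frac{1}{-82} - 8213}{\left(49 + 4788\right) - 36512} = \frac{2 \left(-116\right) \left(- \frac{1}{82}\right) - 8213}{4837 - 36512} = \frac{\frac{116}{41} - 8213}{-31675} = \left(- \frac{336617}{41}\right) \left(- \frac{1}{31675}\right) = \frac{336617}{1298675}$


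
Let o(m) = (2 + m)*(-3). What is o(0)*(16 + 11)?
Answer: -162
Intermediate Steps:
o(m) = -6 - 3*m
o(0)*(16 + 11) = (-6 - 3*0)*(16 + 11) = (-6 + 0)*27 = -6*27 = -162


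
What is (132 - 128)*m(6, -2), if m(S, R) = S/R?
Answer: -12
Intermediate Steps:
(132 - 128)*m(6, -2) = (132 - 128)*(6/(-2)) = 4*(6*(-½)) = 4*(-3) = -12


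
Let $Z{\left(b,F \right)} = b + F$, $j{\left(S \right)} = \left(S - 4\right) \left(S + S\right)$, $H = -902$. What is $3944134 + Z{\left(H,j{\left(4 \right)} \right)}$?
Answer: $3943232$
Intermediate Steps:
$j{\left(S \right)} = 2 S \left(-4 + S\right)$ ($j{\left(S \right)} = \left(-4 + S\right) 2 S = 2 S \left(-4 + S\right)$)
$Z{\left(b,F \right)} = F + b$
$3944134 + Z{\left(H,j{\left(4 \right)} \right)} = 3944134 - \left(902 - 8 \left(-4 + 4\right)\right) = 3944134 - \left(902 - 0\right) = 3944134 + \left(0 - 902\right) = 3944134 - 902 = 3943232$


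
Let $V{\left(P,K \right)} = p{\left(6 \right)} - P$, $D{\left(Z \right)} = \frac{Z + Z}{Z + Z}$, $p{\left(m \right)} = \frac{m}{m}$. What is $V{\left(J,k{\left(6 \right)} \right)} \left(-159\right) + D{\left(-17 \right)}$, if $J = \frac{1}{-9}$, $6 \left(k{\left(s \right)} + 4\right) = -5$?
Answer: $- \frac{527}{3} \approx -175.67$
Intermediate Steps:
$k{\left(s \right)} = - \frac{29}{6}$ ($k{\left(s \right)} = -4 + \frac{1}{6} \left(-5\right) = -4 - \frac{5}{6} = - \frac{29}{6}$)
$p{\left(m \right)} = 1$
$D{\left(Z \right)} = 1$ ($D{\left(Z \right)} = \frac{2 Z}{2 Z} = 2 Z \frac{1}{2 Z} = 1$)
$J = - \frac{1}{9} \approx -0.11111$
$V{\left(P,K \right)} = 1 - P$
$V{\left(J,k{\left(6 \right)} \right)} \left(-159\right) + D{\left(-17 \right)} = \left(1 - - \frac{1}{9}\right) \left(-159\right) + 1 = \left(1 + \frac{1}{9}\right) \left(-159\right) + 1 = \frac{10}{9} \left(-159\right) + 1 = - \frac{530}{3} + 1 = - \frac{527}{3}$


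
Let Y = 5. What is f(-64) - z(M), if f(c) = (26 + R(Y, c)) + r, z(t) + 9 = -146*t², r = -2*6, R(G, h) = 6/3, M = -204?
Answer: 6075961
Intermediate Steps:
R(G, h) = 2 (R(G, h) = 6*(⅓) = 2)
r = -12
z(t) = -9 - 146*t²
f(c) = 16 (f(c) = (26 + 2) - 12 = 28 - 12 = 16)
f(-64) - z(M) = 16 - (-9 - 146*(-204)²) = 16 - (-9 - 146*41616) = 16 - (-9 - 6075936) = 16 - 1*(-6075945) = 16 + 6075945 = 6075961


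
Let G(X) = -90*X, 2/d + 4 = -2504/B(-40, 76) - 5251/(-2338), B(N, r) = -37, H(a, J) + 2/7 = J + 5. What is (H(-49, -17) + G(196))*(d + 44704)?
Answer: -31500664807224152/39918305 ≈ -7.8913e+8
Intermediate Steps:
H(a, J) = 33/7 + J (H(a, J) = -2/7 + (J + 5) = -2/7 + (5 + J) = 33/7 + J)
d = 173012/5702615 (d = 2/(-4 + (-2504/(-37) - 5251/(-2338))) = 2/(-4 + (-2504*(-1/37) - 5251*(-1/2338))) = 2/(-4 + (2504/37 + 5251/2338)) = 2/(-4 + 6048639/86506) = 2/(5702615/86506) = 2*(86506/5702615) = 173012/5702615 ≈ 0.030339)
(H(-49, -17) + G(196))*(d + 44704) = ((33/7 - 17) - 90*196)*(173012/5702615 + 44704) = (-86/7 - 17640)*(254929873972/5702615) = -123566/7*254929873972/5702615 = -31500664807224152/39918305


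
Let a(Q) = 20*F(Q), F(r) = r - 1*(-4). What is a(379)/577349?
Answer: 7660/577349 ≈ 0.013268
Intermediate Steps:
F(r) = 4 + r (F(r) = r + 4 = 4 + r)
a(Q) = 80 + 20*Q (a(Q) = 20*(4 + Q) = 80 + 20*Q)
a(379)/577349 = (80 + 20*379)/577349 = (80 + 7580)*(1/577349) = 7660*(1/577349) = 7660/577349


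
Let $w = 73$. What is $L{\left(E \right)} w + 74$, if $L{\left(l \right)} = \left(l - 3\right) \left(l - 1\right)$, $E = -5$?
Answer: $3578$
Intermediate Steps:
$L{\left(l \right)} = \left(-1 + l\right) \left(-3 + l\right)$ ($L{\left(l \right)} = \left(-3 + l\right) \left(-1 + l\right) = \left(-1 + l\right) \left(-3 + l\right)$)
$L{\left(E \right)} w + 74 = \left(3 + \left(-5\right)^{2} - -20\right) 73 + 74 = \left(3 + 25 + 20\right) 73 + 74 = 48 \cdot 73 + 74 = 3504 + 74 = 3578$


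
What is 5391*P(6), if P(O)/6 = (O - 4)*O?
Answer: 388152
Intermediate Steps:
P(O) = 6*O*(-4 + O) (P(O) = 6*((O - 4)*O) = 6*((-4 + O)*O) = 6*(O*(-4 + O)) = 6*O*(-4 + O))
5391*P(6) = 5391*(6*6*(-4 + 6)) = 5391*(6*6*2) = 5391*72 = 388152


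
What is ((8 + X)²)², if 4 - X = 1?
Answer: 14641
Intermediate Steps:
X = 3 (X = 4 - 1*1 = 4 - 1 = 3)
((8 + X)²)² = ((8 + 3)²)² = (11²)² = 121² = 14641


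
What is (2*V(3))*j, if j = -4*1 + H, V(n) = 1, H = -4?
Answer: -16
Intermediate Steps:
j = -8 (j = -4*1 - 4 = -4 - 4 = -8)
(2*V(3))*j = (2*1)*(-8) = 2*(-8) = -16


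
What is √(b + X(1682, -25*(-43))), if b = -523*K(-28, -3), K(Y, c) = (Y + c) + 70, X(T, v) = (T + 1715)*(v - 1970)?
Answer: 2*I*√765178 ≈ 1749.5*I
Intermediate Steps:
X(T, v) = (-1970 + v)*(1715 + T) (X(T, v) = (1715 + T)*(-1970 + v) = (-1970 + v)*(1715 + T))
K(Y, c) = 70 + Y + c
b = -20397 (b = -523*(70 - 28 - 3) = -523*39 = -20397)
√(b + X(1682, -25*(-43))) = √(-20397 + (-3378550 - 1970*1682 + 1715*(-25*(-43)) + 1682*(-25*(-43)))) = √(-20397 + (-3378550 - 3313540 + 1715*1075 + 1682*1075)) = √(-20397 + (-3378550 - 3313540 + 1843625 + 1808150)) = √(-20397 - 3040315) = √(-3060712) = 2*I*√765178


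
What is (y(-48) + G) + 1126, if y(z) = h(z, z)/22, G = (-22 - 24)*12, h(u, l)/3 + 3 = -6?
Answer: 12601/22 ≈ 572.77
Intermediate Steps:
h(u, l) = -27 (h(u, l) = -9 + 3*(-6) = -9 - 18 = -27)
G = -552 (G = -46*12 = -552)
y(z) = -27/22
(y(-48) + G) + 1126 = (-27/22 - 552) + 1126 = -12171/22 + 1126 = 12601/22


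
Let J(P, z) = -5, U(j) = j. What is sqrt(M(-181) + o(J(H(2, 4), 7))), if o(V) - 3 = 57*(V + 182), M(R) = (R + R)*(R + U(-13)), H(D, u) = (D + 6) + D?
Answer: 8*sqrt(1255) ≈ 283.41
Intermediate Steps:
H(D, u) = 6 + 2*D (H(D, u) = (6 + D) + D = 6 + 2*D)
M(R) = 2*R*(-13 + R) (M(R) = (R + R)*(R - 13) = (2*R)*(-13 + R) = 2*R*(-13 + R))
o(V) = 10377 + 57*V (o(V) = 3 + 57*(V + 182) = 3 + 57*(182 + V) = 3 + (10374 + 57*V) = 10377 + 57*V)
sqrt(M(-181) + o(J(H(2, 4), 7))) = sqrt(2*(-181)*(-13 - 181) + (10377 + 57*(-5))) = sqrt(2*(-181)*(-194) + (10377 - 285)) = sqrt(70228 + 10092) = sqrt(80320) = 8*sqrt(1255)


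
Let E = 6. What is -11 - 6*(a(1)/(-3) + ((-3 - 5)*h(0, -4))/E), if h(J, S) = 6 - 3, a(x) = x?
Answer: 15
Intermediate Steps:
h(J, S) = 3
-11 - 6*(a(1)/(-3) + ((-3 - 5)*h(0, -4))/E) = -11 - 6*(1/(-3) + ((-3 - 5)*3)/6) = -11 - 6*(1*(-⅓) - 8*3*(⅙)) = -11 - 6*(-⅓ - 24*⅙) = -11 - 6*(-⅓ - 4) = -11 - 6*(-13/3) = -11 + 26 = 15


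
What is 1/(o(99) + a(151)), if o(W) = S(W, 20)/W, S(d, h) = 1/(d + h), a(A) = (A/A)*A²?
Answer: 11781/268618582 ≈ 4.3858e-5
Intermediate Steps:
a(A) = A² (a(A) = 1*A² = A²)
o(W) = 1/(W*(20 + W)) (o(W) = 1/((W + 20)*W) = 1/((20 + W)*W) = 1/(W*(20 + W)))
1/(o(99) + a(151)) = 1/(1/(99*(20 + 99)) + 151²) = 1/((1/99)/119 + 22801) = 1/((1/99)*(1/119) + 22801) = 1/(1/11781 + 22801) = 1/(268618582/11781) = 11781/268618582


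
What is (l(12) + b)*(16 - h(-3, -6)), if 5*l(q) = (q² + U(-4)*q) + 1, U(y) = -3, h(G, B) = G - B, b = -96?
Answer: -4823/5 ≈ -964.60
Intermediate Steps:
l(q) = ⅕ - 3*q/5 + q²/5 (l(q) = ((q² - 3*q) + 1)/5 = (1 + q² - 3*q)/5 = ⅕ - 3*q/5 + q²/5)
(l(12) + b)*(16 - h(-3, -6)) = ((⅕ - ⅗*12 + (⅕)*12²) - 96)*(16 - (-3 - 1*(-6))) = ((⅕ - 36/5 + (⅕)*144) - 96)*(16 - (-3 + 6)) = ((⅕ - 36/5 + 144/5) - 96)*(16 - 1*3) = (109/5 - 96)*(16 - 3) = -371/5*13 = -4823/5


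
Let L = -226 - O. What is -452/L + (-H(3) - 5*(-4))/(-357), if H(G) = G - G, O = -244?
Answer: -26954/1071 ≈ -25.167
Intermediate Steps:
H(G) = 0
L = 18 (L = -226 - 1*(-244) = -226 + 244 = 18)
-452/L + (-H(3) - 5*(-4))/(-357) = -452/18 + (-1*0 - 5*(-4))/(-357) = -452*1/18 + (0 + 20)*(-1/357) = -226/9 + 20*(-1/357) = -226/9 - 20/357 = -26954/1071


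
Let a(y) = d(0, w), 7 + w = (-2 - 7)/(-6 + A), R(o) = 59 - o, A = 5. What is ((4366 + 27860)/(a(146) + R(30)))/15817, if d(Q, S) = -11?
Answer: 5371/47451 ≈ 0.11319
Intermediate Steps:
w = 2 (w = -7 + (-2 - 7)/(-6 + 5) = -7 - 9/(-1) = -7 - 9*(-1) = -7 + 9 = 2)
a(y) = -11
((4366 + 27860)/(a(146) + R(30)))/15817 = ((4366 + 27860)/(-11 + (59 - 1*30)))/15817 = (32226/(-11 + (59 - 30)))*(1/15817) = (32226/(-11 + 29))*(1/15817) = (32226/18)*(1/15817) = (32226*(1/18))*(1/15817) = (5371/3)*(1/15817) = 5371/47451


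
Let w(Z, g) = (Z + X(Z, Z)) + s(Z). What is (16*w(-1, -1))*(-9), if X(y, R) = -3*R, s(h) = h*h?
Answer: -432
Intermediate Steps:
s(h) = h**2
w(Z, g) = Z**2 - 2*Z (w(Z, g) = (Z - 3*Z) + Z**2 = -2*Z + Z**2 = Z**2 - 2*Z)
(16*w(-1, -1))*(-9) = (16*(-(-2 - 1)))*(-9) = (16*(-1*(-3)))*(-9) = (16*3)*(-9) = 48*(-9) = -432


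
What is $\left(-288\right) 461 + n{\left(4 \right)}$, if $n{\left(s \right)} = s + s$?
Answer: $-132760$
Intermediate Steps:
$n{\left(s \right)} = 2 s$
$\left(-288\right) 461 + n{\left(4 \right)} = \left(-288\right) 461 + 2 \cdot 4 = -132768 + 8 = -132760$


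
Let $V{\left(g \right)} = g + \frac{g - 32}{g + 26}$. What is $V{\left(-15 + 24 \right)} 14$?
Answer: $\frac{584}{5} \approx 116.8$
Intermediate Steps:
$V{\left(g \right)} = g + \frac{-32 + g}{26 + g}$
$V{\left(-15 + 24 \right)} 14 = \frac{-32 + \left(-15 + 24\right)^{2} + 27 \left(-15 + 24\right)}{26 + \left(-15 + 24\right)} 14 = \frac{-32 + 9^{2} + 27 \cdot 9}{26 + 9} \cdot 14 = \frac{-32 + 81 + 243}{35} \cdot 14 = \frac{1}{35} \cdot 292 \cdot 14 = \frac{292}{35} \cdot 14 = \frac{584}{5}$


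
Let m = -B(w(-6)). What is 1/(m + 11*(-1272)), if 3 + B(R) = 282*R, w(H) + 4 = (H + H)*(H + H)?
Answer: -1/53469 ≈ -1.8702e-5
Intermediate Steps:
w(H) = -4 + 4*H² (w(H) = -4 + (H + H)*(H + H) = -4 + (2*H)*(2*H) = -4 + 4*H²)
B(R) = -3 + 282*R
m = -39477 (m = -(-3 + 282*(-4 + 4*(-6)²)) = -(-3 + 282*(-4 + 4*36)) = -(-3 + 282*(-4 + 144)) = -(-3 + 282*140) = -(-3 + 39480) = -1*39477 = -39477)
1/(m + 11*(-1272)) = 1/(-39477 + 11*(-1272)) = 1/(-39477 - 13992) = 1/(-53469) = -1/53469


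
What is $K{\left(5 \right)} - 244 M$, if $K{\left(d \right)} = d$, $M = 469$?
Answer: $-114431$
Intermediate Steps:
$K{\left(5 \right)} - 244 M = 5 - 114436 = -114431$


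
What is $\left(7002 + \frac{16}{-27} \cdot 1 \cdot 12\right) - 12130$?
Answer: $- \frac{46216}{9} \approx -5135.1$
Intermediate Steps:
$\left(7002 + \frac{16}{-27} \cdot 1 \cdot 12\right) - 12130 = \left(7002 + 16 \left(- \frac{1}{27}\right) 1 \cdot 12\right) - 12130 = \left(7002 + \left(- \frac{16}{27}\right) 1 \cdot 12\right) - 12130 = \left(7002 - \frac{64}{9}\right) - 12130 = \frac{62954}{9} - 12130 = - \frac{46216}{9}$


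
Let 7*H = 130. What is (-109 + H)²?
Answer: 400689/49 ≈ 8177.3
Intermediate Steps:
H = 130/7 (H = (⅐)*130 = 130/7 ≈ 18.571)
(-109 + H)² = (-109 + 130/7)² = (-633/7)² = 400689/49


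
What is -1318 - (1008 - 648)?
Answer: -1678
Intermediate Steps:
-1318 - (1008 - 648) = -1318 - 1*360 = -1318 - 360 = -1678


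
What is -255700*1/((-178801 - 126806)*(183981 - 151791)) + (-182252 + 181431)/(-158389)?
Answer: 811707880723/155815009748937 ≈ 0.0052094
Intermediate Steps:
-255700*1/((-178801 - 126806)*(183981 - 151791)) + (-182252 + 181431)/(-158389) = -255700/((-305607*32190)) - 821*(-1/158389) = -255700/(-9837489330) + 821/158389 = -255700*(-1/9837489330) + 821/158389 = 25570/983748933 + 821/158389 = 811707880723/155815009748937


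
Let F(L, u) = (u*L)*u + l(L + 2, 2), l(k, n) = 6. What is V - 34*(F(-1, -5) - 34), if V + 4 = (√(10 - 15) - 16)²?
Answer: 2049 - 32*I*√5 ≈ 2049.0 - 71.554*I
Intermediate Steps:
F(L, u) = 6 + L*u² (F(L, u) = (u*L)*u + 6 = (L*u)*u + 6 = L*u² + 6 = 6 + L*u²)
V = -4 + (-16 + I*√5)² (V = -4 + (√(10 - 15) - 16)² = -4 + (√(-5) - 16)² = -4 + (I*√5 - 16)² = -4 + (-16 + I*√5)² ≈ 247.0 - 71.554*I)
V - 34*(F(-1, -5) - 34) = (247 - 32*I*√5) - 34*((6 - 1*(-5)²) - 34) = (247 - 32*I*√5) - 34*((6 - 1*25) - 34) = (247 - 32*I*√5) - 34*((6 - 25) - 34) = (247 - 32*I*√5) - 34*(-19 - 34) = (247 - 32*I*√5) - 34*(-53) = (247 - 32*I*√5) + 1802 = 2049 - 32*I*√5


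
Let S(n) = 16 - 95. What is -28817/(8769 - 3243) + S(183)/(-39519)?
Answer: -126486941/24264666 ≈ -5.2128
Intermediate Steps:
S(n) = -79
-28817/(8769 - 3243) + S(183)/(-39519) = -28817/(8769 - 3243) - 79/(-39519) = -28817/5526 - 79*(-1/39519) = -28817*1/5526 + 79/39519 = -28817/5526 + 79/39519 = -126486941/24264666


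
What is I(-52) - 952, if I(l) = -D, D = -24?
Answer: -928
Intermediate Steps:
I(l) = 24 (I(l) = -1*(-24) = 24)
I(-52) - 952 = 24 - 952 = -928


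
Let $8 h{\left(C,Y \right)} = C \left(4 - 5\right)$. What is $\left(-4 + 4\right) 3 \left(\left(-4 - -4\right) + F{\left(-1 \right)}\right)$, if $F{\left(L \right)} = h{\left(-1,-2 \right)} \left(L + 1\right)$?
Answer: $0$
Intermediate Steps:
$h{\left(C,Y \right)} = - \frac{C}{8}$ ($h{\left(C,Y \right)} = \frac{C \left(4 - 5\right)}{8} = \frac{C \left(-1\right)}{8} = \frac{\left(-1\right) C}{8} = - \frac{C}{8}$)
$F{\left(L \right)} = \frac{1}{8} + \frac{L}{8}$ ($F{\left(L \right)} = \left(- \frac{1}{8}\right) \left(-1\right) \left(L + 1\right) = \frac{1 + L}{8} = \frac{1}{8} + \frac{L}{8}$)
$\left(-4 + 4\right) 3 \left(\left(-4 - -4\right) + F{\left(-1 \right)}\right) = \left(-4 + 4\right) 3 \left(\left(-4 - -4\right) + \left(\frac{1}{8} + \frac{1}{8} \left(-1\right)\right)\right) = 0 \cdot 3 \left(\left(-4 + 4\right) + \left(\frac{1}{8} - \frac{1}{8}\right)\right) = 0 \left(0 + 0\right) = 0 \cdot 0 = 0$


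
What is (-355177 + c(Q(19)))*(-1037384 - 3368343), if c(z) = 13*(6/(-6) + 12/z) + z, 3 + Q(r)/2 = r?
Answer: 12517661695575/8 ≈ 1.5647e+12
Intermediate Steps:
Q(r) = -6 + 2*r
c(z) = -13 + z + 156/z (c(z) = 13*(6*(-1/6) + 12/z) + z = 13*(-1 + 12/z) + z = (-13 + 156/z) + z = -13 + z + 156/z)
(-355177 + c(Q(19)))*(-1037384 - 3368343) = (-355177 + (-13 + (-6 + 2*19) + 156/(-6 + 2*19)))*(-1037384 - 3368343) = (-355177 + (-13 + (-6 + 38) + 156/(-6 + 38)))*(-4405727) = (-355177 + (-13 + 32 + 156/32))*(-4405727) = (-355177 + (-13 + 32 + 156*(1/32)))*(-4405727) = (-355177 + (-13 + 32 + 39/8))*(-4405727) = (-355177 + 191/8)*(-4405727) = -2841225/8*(-4405727) = 12517661695575/8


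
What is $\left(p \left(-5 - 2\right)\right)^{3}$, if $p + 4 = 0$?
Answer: $21952$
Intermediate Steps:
$p = -4$ ($p = -4 + 0 = -4$)
$\left(p \left(-5 - 2\right)\right)^{3} = \left(- 4 \left(-5 - 2\right)\right)^{3} = \left(\left(-4\right) \left(-7\right)\right)^{3} = 28^{3} = 21952$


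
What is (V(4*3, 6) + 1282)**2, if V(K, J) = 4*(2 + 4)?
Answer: 1705636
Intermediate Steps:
V(K, J) = 24 (V(K, J) = 4*6 = 24)
(V(4*3, 6) + 1282)**2 = (24 + 1282)**2 = 1306**2 = 1705636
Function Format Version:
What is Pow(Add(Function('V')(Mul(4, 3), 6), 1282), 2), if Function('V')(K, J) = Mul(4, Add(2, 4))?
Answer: 1705636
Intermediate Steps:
Function('V')(K, J) = 24 (Function('V')(K, J) = Mul(4, 6) = 24)
Pow(Add(Function('V')(Mul(4, 3), 6), 1282), 2) = Pow(Add(24, 1282), 2) = Pow(1306, 2) = 1705636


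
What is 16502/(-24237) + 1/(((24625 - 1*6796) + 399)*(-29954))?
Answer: -3003372325087/4411146215448 ≈ -0.68086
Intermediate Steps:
16502/(-24237) + 1/(((24625 - 1*6796) + 399)*(-29954)) = 16502*(-1/24237) - 1/29954/((24625 - 6796) + 399) = -16502/24237 - 1/29954/(17829 + 399) = -16502/24237 - 1/29954/18228 = -16502/24237 + (1/18228)*(-1/29954) = -16502/24237 - 1/546001512 = -3003372325087/4411146215448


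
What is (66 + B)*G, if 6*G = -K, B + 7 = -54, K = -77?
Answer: 385/6 ≈ 64.167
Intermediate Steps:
B = -61 (B = -7 - 54 = -61)
G = 77/6 (G = (-1*(-77))/6 = (⅙)*77 = 77/6 ≈ 12.833)
(66 + B)*G = (66 - 61)*(77/6) = 5*(77/6) = 385/6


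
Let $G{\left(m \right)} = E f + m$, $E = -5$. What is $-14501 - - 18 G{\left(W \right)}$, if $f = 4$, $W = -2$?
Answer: $-14897$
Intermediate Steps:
$G{\left(m \right)} = -20 + m$ ($G{\left(m \right)} = \left(-5\right) 4 + m = -20 + m$)
$-14501 - - 18 G{\left(W \right)} = -14501 - - 18 \left(-20 - 2\right) = -14501 - \left(-18\right) \left(-22\right) = -14501 - 396 = -14897$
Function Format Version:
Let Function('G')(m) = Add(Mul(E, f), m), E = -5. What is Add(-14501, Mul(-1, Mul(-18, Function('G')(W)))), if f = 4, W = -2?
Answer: -14897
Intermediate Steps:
Function('G')(m) = Add(-20, m) (Function('G')(m) = Add(Mul(-5, 4), m) = Add(-20, m))
Add(-14501, Mul(-1, Mul(-18, Function('G')(W)))) = Add(-14501, Mul(-1, Mul(-18, Add(-20, -2)))) = Add(-14501, Mul(-1, Mul(-18, -22))) = Add(-14501, Mul(-1, 396)) = Add(-14501, -396) = -14897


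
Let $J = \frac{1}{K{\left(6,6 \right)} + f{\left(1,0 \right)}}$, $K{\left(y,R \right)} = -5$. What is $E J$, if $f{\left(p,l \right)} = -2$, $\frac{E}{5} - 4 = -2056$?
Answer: $\frac{10260}{7} \approx 1465.7$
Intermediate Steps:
$E = -10260$ ($E = 20 + 5 \left(-2056\right) = 20 - 10280 = -10260$)
$J = - \frac{1}{7}$ ($J = \frac{1}{-5 - 2} = \frac{1}{-7} = - \frac{1}{7} \approx -0.14286$)
$E J = \left(-10260\right) \left(- \frac{1}{7}\right) = \frac{10260}{7}$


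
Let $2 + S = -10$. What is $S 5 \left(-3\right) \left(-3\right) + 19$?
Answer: $-521$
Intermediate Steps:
$S = -12$ ($S = -2 - 10 = -12$)
$S 5 \left(-3\right) \left(-3\right) + 19 = - 12 \cdot 5 \left(-3\right) \left(-3\right) + 19 = - 12 \left(\left(-15\right) \left(-3\right)\right) + 19 = \left(-12\right) 45 + 19 = -540 + 19 = -521$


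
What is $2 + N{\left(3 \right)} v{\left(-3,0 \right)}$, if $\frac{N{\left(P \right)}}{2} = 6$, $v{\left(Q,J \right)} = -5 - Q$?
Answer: $-22$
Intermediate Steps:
$N{\left(P \right)} = 12$ ($N{\left(P \right)} = 2 \cdot 6 = 12$)
$2 + N{\left(3 \right)} v{\left(-3,0 \right)} = 2 + 12 \left(-5 - -3\right) = 2 + 12 \left(-5 + 3\right) = 2 + 12 \left(-2\right) = 2 - 24 = -22$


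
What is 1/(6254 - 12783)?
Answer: -1/6529 ≈ -0.00015316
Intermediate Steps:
1/(6254 - 12783) = 1/(-6529) = -1/6529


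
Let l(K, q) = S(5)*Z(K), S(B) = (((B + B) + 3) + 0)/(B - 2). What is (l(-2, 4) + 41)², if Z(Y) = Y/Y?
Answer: 18496/9 ≈ 2055.1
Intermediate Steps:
S(B) = (3 + 2*B)/(-2 + B) (S(B) = ((2*B + 3) + 0)/(-2 + B) = ((3 + 2*B) + 0)/(-2 + B) = (3 + 2*B)/(-2 + B))
Z(Y) = 1
l(K, q) = 13/3 (l(K, q) = ((3 + 2*5)/(-2 + 5))*1 = ((3 + 10)/3)*1 = ((⅓)*13)*1 = (13/3)*1 = 13/3)
(l(-2, 4) + 41)² = (13/3 + 41)² = (136/3)² = 18496/9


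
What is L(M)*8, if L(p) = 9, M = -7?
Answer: 72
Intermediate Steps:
L(M)*8 = 9*8 = 72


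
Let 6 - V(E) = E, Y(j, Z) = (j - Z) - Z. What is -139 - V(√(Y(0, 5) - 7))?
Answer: -145 + I*√17 ≈ -145.0 + 4.1231*I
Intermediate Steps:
Y(j, Z) = j - 2*Z
V(E) = 6 - E
-139 - V(√(Y(0, 5) - 7)) = -139 - (6 - √((0 - 2*5) - 7)) = -139 - (6 - √((0 - 10) - 7)) = -139 - (6 - √(-10 - 7)) = -139 - (6 - √(-17)) = -139 - (6 - I*√17) = -139 + (-6 + I*√17) = -145 + I*√17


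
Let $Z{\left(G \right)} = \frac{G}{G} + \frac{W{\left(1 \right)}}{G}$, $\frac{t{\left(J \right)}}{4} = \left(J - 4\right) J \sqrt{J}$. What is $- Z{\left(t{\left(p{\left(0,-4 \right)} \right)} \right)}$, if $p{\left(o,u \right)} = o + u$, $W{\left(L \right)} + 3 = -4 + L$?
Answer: $i \left(- \frac{3}{128} + i\right) \approx -1.0 - 0.023438 i$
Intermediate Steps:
$W{\left(L \right)} = -7 + L$ ($W{\left(L \right)} = -3 + \left(-4 + L\right) = -7 + L$)
$t{\left(J \right)} = 4 J^{\frac{3}{2}} \left(-4 + J\right)$ ($t{\left(J \right)} = 4 \left(J - 4\right) J \sqrt{J} = 4 \left(-4 + J\right) J \sqrt{J} = 4 J \left(-4 + J\right) \sqrt{J} = 4 J^{\frac{3}{2}} \left(-4 + J\right)$)
$Z{\left(G \right)} = 1 - \frac{6}{G}$ ($Z{\left(G \right)} = \frac{G}{G} + \frac{-7 + 1}{G} = 1 - \frac{6}{G}$)
$- Z{\left(t{\left(p{\left(0,-4 \right)} \right)} \right)} = - \frac{-6 + 4 \left(0 - 4\right)^{\frac{3}{2}} \left(-4 + \left(0 - 4\right)\right)}{4 \left(0 - 4\right)^{\frac{3}{2}} \left(-4 + \left(0 - 4\right)\right)} = - \frac{-6 + 4 \left(-4\right)^{\frac{3}{2}} \left(-4 - 4\right)}{4 \left(-4\right)^{\frac{3}{2}} \left(-4 - 4\right)} = - \frac{-6 + 4 \left(- 8 i\right) \left(-8\right)}{4 \left(- 8 i\right) \left(-8\right)} = - \frac{-6 + 256 i}{256 i} = - - \frac{i}{256} \left(-6 + 256 i\right) = - \frac{\left(-1\right) i \left(-6 + 256 i\right)}{256} = \frac{i \left(-6 + 256 i\right)}{256}$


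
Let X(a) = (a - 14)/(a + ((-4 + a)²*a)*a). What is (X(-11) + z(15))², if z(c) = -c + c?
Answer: 625/740601796 ≈ 8.4391e-7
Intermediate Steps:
X(a) = (-14 + a)/(a + a²*(-4 + a)²) (X(a) = (-14 + a)/(a + (a*(-4 + a)²)*a) = (-14 + a)/(a + a²*(-4 + a)²))
z(c) = 0
(X(-11) + z(15))² = ((-14 - 11)/((-11)*(1 - 11*(-4 - 11)²)) + 0)² = (-1/11*(-25)/(1 - 11*(-15)²) + 0)² = (-1/11*(-25)/(1 - 11*225) + 0)² = (-1/11*(-25)/(1 - 2475) + 0)² = (-1/11*(-25)/(-2474) + 0)² = (-1/11*(-1/2474)*(-25) + 0)² = (-25/27214 + 0)² = (-25/27214)² = 625/740601796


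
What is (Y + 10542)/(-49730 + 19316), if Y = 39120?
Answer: -8277/5069 ≈ -1.6329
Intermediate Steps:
(Y + 10542)/(-49730 + 19316) = (39120 + 10542)/(-49730 + 19316) = 49662/(-30414) = 49662*(-1/30414) = -8277/5069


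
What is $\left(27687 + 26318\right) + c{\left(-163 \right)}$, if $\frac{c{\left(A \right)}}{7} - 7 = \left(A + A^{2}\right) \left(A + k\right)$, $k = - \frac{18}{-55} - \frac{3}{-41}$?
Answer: $- \frac{67652645634}{2255} \approx -3.0001 \cdot 10^{7}$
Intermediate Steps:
$k = \frac{903}{2255}$ ($k = \left(-18\right) \left(- \frac{1}{55}\right) - - \frac{3}{41} = \frac{18}{55} + \frac{3}{41} = \frac{903}{2255} \approx 0.40044$)
$c{\left(A \right)} = 49 + 7 \left(\frac{903}{2255} + A\right) \left(A + A^{2}\right)$ ($c{\left(A \right)} = 49 + 7 \left(A + A^{2}\right) \left(A + \frac{903}{2255}\right) = 49 + 7 \left(A + A^{2}\right) \left(\frac{903}{2255} + A\right) = 49 + 7 \left(\frac{903}{2255} + A\right) \left(A + A^{2}\right)$)
$\left(27687 + 26318\right) + c{\left(-163 \right)} = \left(27687 + 26318\right) + \left(49 + 7 \left(-163\right)^{3} + \frac{6321}{2255} \left(-163\right) + \frac{22106 \left(-163\right)^{2}}{2255}\right) = 54005 + \left(49 + 7 \left(-4330747\right) - \frac{1030323}{2255} + \frac{22106}{2255} \cdot 26569\right) = 54005 + \left(49 - 30315229 - \frac{1030323}{2255} + \frac{587334314}{2255}\right) = 54005 - \frac{67774426909}{2255} = - \frac{67652645634}{2255}$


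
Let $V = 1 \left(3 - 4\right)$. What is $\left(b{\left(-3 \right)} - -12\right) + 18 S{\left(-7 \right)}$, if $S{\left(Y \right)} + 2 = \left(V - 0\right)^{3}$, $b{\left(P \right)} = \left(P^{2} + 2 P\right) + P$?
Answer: $-42$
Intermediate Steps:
$b{\left(P \right)} = P^{2} + 3 P$
$V = -1$ ($V = 1 \left(-1\right) = -1$)
$S{\left(Y \right)} = -3$ ($S{\left(Y \right)} = -2 + \left(-1 - 0\right)^{3} = -2 + \left(-1 + 0\right)^{3} = -2 + \left(-1\right)^{3} = -2 - 1 = -3$)
$\left(b{\left(-3 \right)} - -12\right) + 18 S{\left(-7 \right)} = \left(- 3 \left(3 - 3\right) - -12\right) + 18 \left(-3\right) = \left(\left(-3\right) 0 + 12\right) - 54 = \left(0 + 12\right) - 54 = 12 - 54 = -42$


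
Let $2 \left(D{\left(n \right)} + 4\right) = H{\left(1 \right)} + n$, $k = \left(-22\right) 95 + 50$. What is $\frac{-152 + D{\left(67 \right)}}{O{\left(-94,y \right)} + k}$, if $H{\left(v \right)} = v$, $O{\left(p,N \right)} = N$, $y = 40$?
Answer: $\frac{61}{1000} \approx 0.061$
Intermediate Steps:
$k = -2040$ ($k = -2090 + 50 = -2040$)
$D{\left(n \right)} = - \frac{7}{2} + \frac{n}{2}$ ($D{\left(n \right)} = -4 + \frac{1 + n}{2} = -4 + \left(\frac{1}{2} + \frac{n}{2}\right) = - \frac{7}{2} + \frac{n}{2}$)
$\frac{-152 + D{\left(67 \right)}}{O{\left(-94,y \right)} + k} = \frac{-152 + \left(- \frac{7}{2} + \frac{1}{2} \cdot 67\right)}{40 - 2040} = \frac{-152 + \left(- \frac{7}{2} + \frac{67}{2}\right)}{-2000} = \left(-152 + 30\right) \left(- \frac{1}{2000}\right) = \left(-122\right) \left(- \frac{1}{2000}\right) = \frac{61}{1000}$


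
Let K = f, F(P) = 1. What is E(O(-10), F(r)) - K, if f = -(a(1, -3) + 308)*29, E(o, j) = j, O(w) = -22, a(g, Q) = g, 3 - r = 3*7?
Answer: 8962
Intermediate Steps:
r = -18 (r = 3 - 3*7 = 3 - 1*21 = 3 - 21 = -18)
f = -8961 (f = -(1 + 308)*29 = -309*29 = -1*8961 = -8961)
K = -8961
E(O(-10), F(r)) - K = 1 - 1*(-8961) = 1 + 8961 = 8962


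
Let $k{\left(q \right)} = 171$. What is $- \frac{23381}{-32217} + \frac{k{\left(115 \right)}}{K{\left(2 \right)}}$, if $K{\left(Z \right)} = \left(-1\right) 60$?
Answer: $- \frac{1368749}{644340} \approx -2.1243$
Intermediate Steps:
$K{\left(Z \right)} = -60$
$- \frac{23381}{-32217} + \frac{k{\left(115 \right)}}{K{\left(2 \right)}} = - \frac{23381}{-32217} + \frac{171}{-60} = \left(-23381\right) \left(- \frac{1}{32217}\right) + 171 \left(- \frac{1}{60}\right) = \frac{23381}{32217} - \frac{57}{20} = - \frac{1368749}{644340}$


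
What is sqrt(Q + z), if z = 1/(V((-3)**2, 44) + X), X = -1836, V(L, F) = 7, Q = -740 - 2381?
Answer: I*sqrt(10440498990)/1829 ≈ 55.866*I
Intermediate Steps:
Q = -3121
z = -1/1829 (z = 1/(7 - 1836) = 1/(-1829) = -1/1829 ≈ -0.00054675)
sqrt(Q + z) = sqrt(-3121 - 1/1829) = sqrt(-5708310/1829) = I*sqrt(10440498990)/1829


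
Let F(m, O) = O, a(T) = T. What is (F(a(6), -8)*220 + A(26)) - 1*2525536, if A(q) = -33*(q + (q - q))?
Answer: -2528154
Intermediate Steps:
A(q) = -33*q (A(q) = -33*(q + 0) = -33*q)
(F(a(6), -8)*220 + A(26)) - 1*2525536 = (-8*220 - 33*26) - 1*2525536 = (-1760 - 858) - 2525536 = -2618 - 2525536 = -2528154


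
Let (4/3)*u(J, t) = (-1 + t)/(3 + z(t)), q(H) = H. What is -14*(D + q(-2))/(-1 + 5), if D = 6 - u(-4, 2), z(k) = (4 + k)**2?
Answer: -1449/104 ≈ -13.933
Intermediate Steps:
u(J, t) = 3*(-1 + t)/(4*(3 + (4 + t)**2)) (u(J, t) = 3*((-1 + t)/(3 + (4 + t)**2))/4 = 3*(-1 + t)/(4*(3 + (4 + t)**2)))
D = 311/52 (D = 6 - 3*(-1 + 2)/(4*(3 + (4 + 2)**2)) = 6 - 3/(4*(3 + 6**2)) = 6 - 3/(4*(3 + 36)) = 6 - 3/(4*39) = 6 - 1*1/52 = 6 - 1/52 = 311/52 ≈ 5.9808)
-14*(D + q(-2))/(-1 + 5) = -14*(311/52 - 2)/(-1 + 5) = -1449/(26*4) = -14*207/208 = -1449/104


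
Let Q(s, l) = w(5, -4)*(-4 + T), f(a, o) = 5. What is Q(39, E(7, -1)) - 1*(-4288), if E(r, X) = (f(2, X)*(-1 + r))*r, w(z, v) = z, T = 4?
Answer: 4288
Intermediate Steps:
E(r, X) = r*(-5 + 5*r) (E(r, X) = (5*(-1 + r))*r = (-5 + 5*r)*r = r*(-5 + 5*r))
Q(s, l) = 0 (Q(s, l) = 5*(-4 + 4) = 5*0 = 0)
Q(39, E(7, -1)) - 1*(-4288) = 0 - 1*(-4288) = 0 + 4288 = 4288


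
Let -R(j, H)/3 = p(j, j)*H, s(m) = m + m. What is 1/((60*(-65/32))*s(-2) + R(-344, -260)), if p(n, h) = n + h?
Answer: -2/1072305 ≈ -1.8651e-6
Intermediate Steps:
s(m) = 2*m
p(n, h) = h + n
R(j, H) = -6*H*j (R(j, H) = -3*(j + j)*H = -3*2*j*H = -6*H*j)
1/((60*(-65/32))*s(-2) + R(-344, -260)) = 1/((60*(-65/32))*(2*(-2)) - 6*(-260)*(-344)) = 1/((60*(-65*1/32))*(-4) - 536640) = 1/((60*(-65/32))*(-4) - 536640) = 1/(-975/8*(-4) - 536640) = 1/(975/2 - 536640) = 1/(-1072305/2) = -2/1072305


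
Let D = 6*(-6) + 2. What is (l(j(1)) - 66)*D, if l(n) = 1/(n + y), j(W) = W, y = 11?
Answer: 13447/6 ≈ 2241.2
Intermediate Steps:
D = -34 (D = -36 + 2 = -34)
l(n) = 1/(11 + n) (l(n) = 1/(n + 11) = 1/(11 + n))
(l(j(1)) - 66)*D = (1/(11 + 1) - 66)*(-34) = (1/12 - 66)*(-34) = -791/12*(-34) = 13447/6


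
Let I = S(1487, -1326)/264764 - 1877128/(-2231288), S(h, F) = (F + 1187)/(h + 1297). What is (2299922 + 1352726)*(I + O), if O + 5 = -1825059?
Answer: -171312692451029197665829577/25698266017392 ≈ -6.6663e+12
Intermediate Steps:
O = -1825064 (O = -5 - 1825059 = -1825064)
S(h, F) = (1187 + F)/(1297 + h)
I = 172954540622987/205586128139136 (I = ((1187 - 1326)/(1297 + 1487))/264764 - 1877128/(-2231288) = (-139/2784)*(1/264764) - 1877128*(-1/2231288) = ((1/2784)*(-139))*(1/264764) + 234641/278911 = -139/2784*1/264764 + 234641/278911 = -139/737102976 + 234641/278911 = 172954540622987/205586128139136 ≈ 0.84128)
(2299922 + 1352726)*(I + O) = (2299922 + 1352726)*(172954540622987/205586128139136 - 1825064) = 3652648*(-375207668411583481717/205586128139136) = -171312692451029197665829577/25698266017392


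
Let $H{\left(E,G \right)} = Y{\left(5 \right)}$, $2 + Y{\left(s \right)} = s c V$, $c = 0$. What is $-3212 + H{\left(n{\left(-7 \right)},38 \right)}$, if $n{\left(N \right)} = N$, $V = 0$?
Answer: $-3214$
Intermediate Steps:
$Y{\left(s \right)} = -2$ ($Y{\left(s \right)} = -2 + s 0 \cdot 0 = -2 + 0 \cdot 0 = -2 + 0 = -2$)
$H{\left(E,G \right)} = -2$
$-3212 + H{\left(n{\left(-7 \right)},38 \right)} = -3212 - 2 = -3214$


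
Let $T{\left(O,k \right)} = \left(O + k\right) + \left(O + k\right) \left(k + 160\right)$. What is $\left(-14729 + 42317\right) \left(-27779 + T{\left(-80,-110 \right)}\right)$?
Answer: $-1033694772$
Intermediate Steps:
$T{\left(O,k \right)} = O + k + \left(160 + k\right) \left(O + k\right)$ ($T{\left(O,k \right)} = \left(O + k\right) + \left(O + k\right) \left(160 + k\right) = \left(O + k\right) + \left(160 + k\right) \left(O + k\right) = O + k + \left(160 + k\right) \left(O + k\right)$)
$\left(-14729 + 42317\right) \left(-27779 + T{\left(-80,-110 \right)}\right) = \left(-14729 + 42317\right) \left(-27779 + \left(\left(-110\right)^{2} + 161 \left(-80\right) + 161 \left(-110\right) - -8800\right)\right) = 27588 \left(-27779 + \left(12100 - 12880 - 17710 + 8800\right)\right) = 27588 \left(-27779 - 9690\right) = 27588 \left(-37469\right) = -1033694772$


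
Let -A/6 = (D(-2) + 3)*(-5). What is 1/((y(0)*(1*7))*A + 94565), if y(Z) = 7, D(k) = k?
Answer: 1/96035 ≈ 1.0413e-5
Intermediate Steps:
A = 30 (A = -6*(-2 + 3)*(-5) = -6*(-5) = 30)
1/((y(0)*(1*7))*A + 94565) = 1/((7*(1*7))*30 + 94565) = 1/((7*7)*30 + 94565) = 1/(49*30 + 94565) = 1/(1470 + 94565) = 1/96035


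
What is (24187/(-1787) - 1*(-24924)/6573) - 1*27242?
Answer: -106699213035/3915317 ≈ -27252.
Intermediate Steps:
(24187/(-1787) - 1*(-24924)/6573) - 1*27242 = (24187*(-1/1787) + 24924*(1/6573)) - 27242 = (-24187/1787 + 8308/2191) - 27242 = -38147321/3915317 - 27242 = -106699213035/3915317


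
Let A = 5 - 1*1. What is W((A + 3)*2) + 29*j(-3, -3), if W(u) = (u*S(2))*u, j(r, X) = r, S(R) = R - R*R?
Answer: -479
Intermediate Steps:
A = 4 (A = 5 - 1 = 4)
S(R) = R - R²
W(u) = -2*u² (W(u) = (u*(2*(1 - 1*2)))*u = (u*(2*(1 - 2)))*u = (u*(2*(-1)))*u = (u*(-2))*u = (-2*u)*u = -2*u²)
W((A + 3)*2) + 29*j(-3, -3) = -2*4*(4 + 3)² + 29*(-3) = -2*(7*2)² - 87 = -2*14² - 87 = -2*196 - 87 = -392 - 87 = -479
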